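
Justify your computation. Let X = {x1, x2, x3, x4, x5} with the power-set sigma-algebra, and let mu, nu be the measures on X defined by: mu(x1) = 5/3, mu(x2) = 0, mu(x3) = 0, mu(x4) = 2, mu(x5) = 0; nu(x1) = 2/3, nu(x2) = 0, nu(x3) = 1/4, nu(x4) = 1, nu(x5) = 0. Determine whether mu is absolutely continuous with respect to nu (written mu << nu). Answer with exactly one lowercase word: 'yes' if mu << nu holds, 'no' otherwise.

mu << nu means: every nu-null measurable set is also mu-null; equivalently, for every atom x, if nu({x}) = 0 then mu({x}) = 0.
Checking each atom:
  x1: nu = 2/3 > 0 -> no constraint.
  x2: nu = 0, mu = 0 -> consistent with mu << nu.
  x3: nu = 1/4 > 0 -> no constraint.
  x4: nu = 1 > 0 -> no constraint.
  x5: nu = 0, mu = 0 -> consistent with mu << nu.
No atom violates the condition. Therefore mu << nu.

yes


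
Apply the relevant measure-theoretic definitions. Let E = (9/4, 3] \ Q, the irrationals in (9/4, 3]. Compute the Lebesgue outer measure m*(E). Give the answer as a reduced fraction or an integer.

The interval I = (9/4, 3] has m(I) = 3 - 9/4 = 3/4 (endpoints are measure-zero, so open/closed/half-open agree). Write I = (I cap Q) u (I \ Q). The rationals in I are countable, so m*(I cap Q) = 0 (cover each rational by intervals whose total length is arbitrarily small). By countable subadditivity m*(I) <= m*(I cap Q) + m*(I \ Q), hence m*(I \ Q) >= m(I) = 3/4. The reverse inequality m*(I \ Q) <= m*(I) = 3/4 is trivial since (I \ Q) is a subset of I. Therefore m*(I \ Q) = 3/4.

3/4


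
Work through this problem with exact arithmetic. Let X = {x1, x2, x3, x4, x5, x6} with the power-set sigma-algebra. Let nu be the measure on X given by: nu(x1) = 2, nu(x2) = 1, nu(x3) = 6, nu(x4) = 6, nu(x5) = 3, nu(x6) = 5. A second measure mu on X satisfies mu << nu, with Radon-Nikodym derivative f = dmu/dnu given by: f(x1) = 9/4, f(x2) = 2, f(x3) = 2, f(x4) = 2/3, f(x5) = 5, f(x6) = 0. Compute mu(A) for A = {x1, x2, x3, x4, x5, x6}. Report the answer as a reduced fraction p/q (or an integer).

By the defining property of the Radon-Nikodym derivative, for every measurable set A,
  mu(A) = integral_A f dnu.
Since nu is a discrete measure concentrated on the atoms of X, the integral over A reduces to the sum
  mu(A) = sum_{x in A} f(x) * nu({x}).
Computing each term:
  x1: f(x1) * nu(x1) = 9/4 * 2 = 9/2.
  x2: f(x2) * nu(x2) = 2 * 1 = 2.
  x3: f(x3) * nu(x3) = 2 * 6 = 12.
  x4: f(x4) * nu(x4) = 2/3 * 6 = 4.
  x5: f(x5) * nu(x5) = 5 * 3 = 15.
  x6: f(x6) * nu(x6) = 0 * 5 = 0.
Summing: mu(A) = 9/2 + 2 + 12 + 4 + 15 + 0 = 75/2.

75/2


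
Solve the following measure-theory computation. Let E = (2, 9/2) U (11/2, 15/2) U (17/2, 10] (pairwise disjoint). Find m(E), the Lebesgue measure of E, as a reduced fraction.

For pairwise disjoint intervals, m(union_i I_i) = sum_i m(I_i),
and m is invariant under swapping open/closed endpoints (single points have measure 0).
So m(E) = sum_i (b_i - a_i).
  I_1 has length 9/2 - 2 = 5/2.
  I_2 has length 15/2 - 11/2 = 2.
  I_3 has length 10 - 17/2 = 3/2.
Summing:
  m(E) = 5/2 + 2 + 3/2 = 6.

6


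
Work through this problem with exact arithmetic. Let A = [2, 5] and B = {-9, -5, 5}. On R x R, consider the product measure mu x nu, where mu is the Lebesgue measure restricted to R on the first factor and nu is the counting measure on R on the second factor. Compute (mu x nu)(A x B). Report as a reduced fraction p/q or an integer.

For a measurable rectangle A x B, the product measure satisfies
  (mu x nu)(A x B) = mu(A) * nu(B).
  mu(A) = 3.
  nu(B) = 3.
  (mu x nu)(A x B) = 3 * 3 = 9.

9


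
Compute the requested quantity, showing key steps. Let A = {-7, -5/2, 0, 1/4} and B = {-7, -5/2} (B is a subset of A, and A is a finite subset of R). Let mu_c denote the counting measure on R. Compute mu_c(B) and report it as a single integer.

Counting measure assigns mu_c(E) = |E| (number of elements) when E is finite.
B has 2 element(s), so mu_c(B) = 2.

2


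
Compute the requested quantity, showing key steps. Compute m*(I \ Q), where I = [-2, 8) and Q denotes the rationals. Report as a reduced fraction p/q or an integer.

The interval I = [-2, 8) has m(I) = 8 - (-2) = 10 (endpoints are measure-zero, so open/closed/half-open agree). Write I = (I cap Q) u (I \ Q). The rationals in I are countable, so m*(I cap Q) = 0 (cover each rational by intervals whose total length is arbitrarily small). By countable subadditivity m*(I) <= m*(I cap Q) + m*(I \ Q), hence m*(I \ Q) >= m(I) = 10. The reverse inequality m*(I \ Q) <= m*(I) = 10 is trivial since (I \ Q) is a subset of I. Therefore m*(I \ Q) = 10.

10


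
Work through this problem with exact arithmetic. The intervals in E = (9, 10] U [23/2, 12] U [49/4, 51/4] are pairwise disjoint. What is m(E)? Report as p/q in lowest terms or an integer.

For pairwise disjoint intervals, m(union_i I_i) = sum_i m(I_i),
and m is invariant under swapping open/closed endpoints (single points have measure 0).
So m(E) = sum_i (b_i - a_i).
  I_1 has length 10 - 9 = 1.
  I_2 has length 12 - 23/2 = 1/2.
  I_3 has length 51/4 - 49/4 = 1/2.
Summing:
  m(E) = 1 + 1/2 + 1/2 = 2.

2


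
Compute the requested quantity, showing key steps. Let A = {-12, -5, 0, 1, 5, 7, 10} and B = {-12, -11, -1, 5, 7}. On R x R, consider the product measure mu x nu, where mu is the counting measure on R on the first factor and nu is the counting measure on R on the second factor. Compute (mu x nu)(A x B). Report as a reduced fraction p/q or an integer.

For a measurable rectangle A x B, the product measure satisfies
  (mu x nu)(A x B) = mu(A) * nu(B).
  mu(A) = 7.
  nu(B) = 5.
  (mu x nu)(A x B) = 7 * 5 = 35.

35


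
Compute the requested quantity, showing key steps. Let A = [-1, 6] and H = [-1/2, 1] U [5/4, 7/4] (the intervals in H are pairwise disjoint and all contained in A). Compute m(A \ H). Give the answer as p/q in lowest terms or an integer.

The ambient interval has length m(A) = 6 - (-1) = 7.
Since the holes are disjoint and sit inside A, by finite additivity
  m(H) = sum_i (b_i - a_i), and m(A \ H) = m(A) - m(H).
Computing the hole measures:
  m(H_1) = 1 - (-1/2) = 3/2.
  m(H_2) = 7/4 - 5/4 = 1/2.
Summed: m(H) = 3/2 + 1/2 = 2.
So m(A \ H) = 7 - 2 = 5.

5


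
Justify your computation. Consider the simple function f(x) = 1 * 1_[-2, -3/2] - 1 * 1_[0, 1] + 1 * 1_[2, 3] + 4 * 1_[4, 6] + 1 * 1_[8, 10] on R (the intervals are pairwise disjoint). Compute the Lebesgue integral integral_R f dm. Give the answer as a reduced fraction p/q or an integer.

For a simple function f = sum_i c_i * 1_{A_i} with disjoint A_i,
  integral f dm = sum_i c_i * m(A_i).
Lengths of the A_i:
  m(A_1) = -3/2 - (-2) = 1/2.
  m(A_2) = 1 - 0 = 1.
  m(A_3) = 3 - 2 = 1.
  m(A_4) = 6 - 4 = 2.
  m(A_5) = 10 - 8 = 2.
Contributions c_i * m(A_i):
  (1) * (1/2) = 1/2.
  (-1) * (1) = -1.
  (1) * (1) = 1.
  (4) * (2) = 8.
  (1) * (2) = 2.
Total: 1/2 - 1 + 1 + 8 + 2 = 21/2.

21/2


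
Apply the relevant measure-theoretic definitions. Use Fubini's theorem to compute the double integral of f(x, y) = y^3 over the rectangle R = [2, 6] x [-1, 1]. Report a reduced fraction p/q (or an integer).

f(x, y) is a tensor product of a function of x and a function of y, and both factors are bounded continuous (hence Lebesgue integrable) on the rectangle, so Fubini's theorem applies:
  integral_R f d(m x m) = (integral_a1^b1 1 dx) * (integral_a2^b2 y^3 dy).
Inner integral in x: integral_{2}^{6} 1 dx = (6^1 - 2^1)/1
  = 4.
Inner integral in y: integral_{-1}^{1} y^3 dy = (1^4 - (-1)^4)/4
  = 0.
Product: (4) * (0) = 0.

0


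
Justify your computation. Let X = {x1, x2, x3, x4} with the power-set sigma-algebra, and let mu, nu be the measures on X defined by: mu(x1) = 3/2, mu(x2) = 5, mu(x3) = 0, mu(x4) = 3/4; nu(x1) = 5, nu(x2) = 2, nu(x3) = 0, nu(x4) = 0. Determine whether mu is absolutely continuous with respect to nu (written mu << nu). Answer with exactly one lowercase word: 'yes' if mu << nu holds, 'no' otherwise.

mu << nu means: every nu-null measurable set is also mu-null; equivalently, for every atom x, if nu({x}) = 0 then mu({x}) = 0.
Checking each atom:
  x1: nu = 5 > 0 -> no constraint.
  x2: nu = 2 > 0 -> no constraint.
  x3: nu = 0, mu = 0 -> consistent with mu << nu.
  x4: nu = 0, mu = 3/4 > 0 -> violates mu << nu.
The atom(s) x4 violate the condition (nu = 0 but mu > 0). Therefore mu is NOT absolutely continuous w.r.t. nu.

no


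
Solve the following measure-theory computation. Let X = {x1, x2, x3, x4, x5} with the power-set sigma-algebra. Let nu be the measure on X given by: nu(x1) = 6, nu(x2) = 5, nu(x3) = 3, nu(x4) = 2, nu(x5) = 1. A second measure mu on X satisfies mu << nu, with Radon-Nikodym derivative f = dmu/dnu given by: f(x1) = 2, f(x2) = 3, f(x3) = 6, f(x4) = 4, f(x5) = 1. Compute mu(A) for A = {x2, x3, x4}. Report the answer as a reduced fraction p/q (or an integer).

By the defining property of the Radon-Nikodym derivative, for every measurable set A,
  mu(A) = integral_A f dnu.
Since nu is a discrete measure concentrated on the atoms of X, the integral over A reduces to the sum
  mu(A) = sum_{x in A} f(x) * nu({x}).
Computing each term:
  x2: f(x2) * nu(x2) = 3 * 5 = 15.
  x3: f(x3) * nu(x3) = 6 * 3 = 18.
  x4: f(x4) * nu(x4) = 4 * 2 = 8.
Summing: mu(A) = 15 + 18 + 8 = 41.

41


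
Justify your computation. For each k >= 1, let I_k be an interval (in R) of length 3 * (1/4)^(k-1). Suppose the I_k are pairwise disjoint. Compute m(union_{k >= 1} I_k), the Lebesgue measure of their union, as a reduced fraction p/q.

By countable additivity of the Lebesgue measure on pairwise disjoint measurable sets,
  m(union_{k >= 1} I_k) = sum_{k >= 1} m(I_k) = sum_{k >= 1} a * r^(k-1),
  with a = 3 and r = 1/4.
Since 0 < r = 1/4 < 1, the geometric series converges:
  sum_{k >= 1} a * r^(k-1) = a / (1 - r).
  = 3 / (1 - 1/4)
  = 3 / (3/4)
  = 4.

4


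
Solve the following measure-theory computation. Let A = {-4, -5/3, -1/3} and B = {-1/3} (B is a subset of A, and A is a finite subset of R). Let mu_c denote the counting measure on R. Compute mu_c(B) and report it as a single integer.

Counting measure assigns mu_c(E) = |E| (number of elements) when E is finite.
B has 1 element(s), so mu_c(B) = 1.

1


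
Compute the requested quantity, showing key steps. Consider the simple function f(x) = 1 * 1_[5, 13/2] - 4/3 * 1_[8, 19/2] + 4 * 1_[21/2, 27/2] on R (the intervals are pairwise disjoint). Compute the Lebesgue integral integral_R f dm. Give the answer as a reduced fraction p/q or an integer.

For a simple function f = sum_i c_i * 1_{A_i} with disjoint A_i,
  integral f dm = sum_i c_i * m(A_i).
Lengths of the A_i:
  m(A_1) = 13/2 - 5 = 3/2.
  m(A_2) = 19/2 - 8 = 3/2.
  m(A_3) = 27/2 - 21/2 = 3.
Contributions c_i * m(A_i):
  (1) * (3/2) = 3/2.
  (-4/3) * (3/2) = -2.
  (4) * (3) = 12.
Total: 3/2 - 2 + 12 = 23/2.

23/2


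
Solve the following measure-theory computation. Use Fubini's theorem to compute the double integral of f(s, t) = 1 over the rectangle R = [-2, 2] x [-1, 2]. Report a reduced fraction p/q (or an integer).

f(s, t) is a tensor product of a function of s and a function of t, and both factors are bounded continuous (hence Lebesgue integrable) on the rectangle, so Fubini's theorem applies:
  integral_R f d(m x m) = (integral_a1^b1 1 ds) * (integral_a2^b2 1 dt).
Inner integral in s: integral_{-2}^{2} 1 ds = (2^1 - (-2)^1)/1
  = 4.
Inner integral in t: integral_{-1}^{2} 1 dt = (2^1 - (-1)^1)/1
  = 3.
Product: (4) * (3) = 12.

12


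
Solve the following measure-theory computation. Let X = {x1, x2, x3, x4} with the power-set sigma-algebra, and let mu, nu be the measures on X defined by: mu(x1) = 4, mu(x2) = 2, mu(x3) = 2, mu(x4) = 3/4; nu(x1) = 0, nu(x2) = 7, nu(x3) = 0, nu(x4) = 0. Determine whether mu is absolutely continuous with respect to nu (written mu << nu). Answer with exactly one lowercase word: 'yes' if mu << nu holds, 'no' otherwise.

mu << nu means: every nu-null measurable set is also mu-null; equivalently, for every atom x, if nu({x}) = 0 then mu({x}) = 0.
Checking each atom:
  x1: nu = 0, mu = 4 > 0 -> violates mu << nu.
  x2: nu = 7 > 0 -> no constraint.
  x3: nu = 0, mu = 2 > 0 -> violates mu << nu.
  x4: nu = 0, mu = 3/4 > 0 -> violates mu << nu.
The atom(s) x1, x3, x4 violate the condition (nu = 0 but mu > 0). Therefore mu is NOT absolutely continuous w.r.t. nu.

no


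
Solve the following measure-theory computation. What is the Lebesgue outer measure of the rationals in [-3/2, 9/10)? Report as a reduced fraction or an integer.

E = Q cap [-3/2, 9/10) is a subset of Q, which is countable. Enumerate Q = {q_1, q_2, ...}; for any eps > 0, cover q_k by the open interval (q_k - eps/2^(k+1), q_k + eps/2^(k+1)), of length eps/2^k. The total cover length is sum_{k>=1} eps/2^k = eps. Hence m*(E) <= m*(Q) <= eps for every eps > 0, and since outer measure is non-negative, m*(E) = 0.

0


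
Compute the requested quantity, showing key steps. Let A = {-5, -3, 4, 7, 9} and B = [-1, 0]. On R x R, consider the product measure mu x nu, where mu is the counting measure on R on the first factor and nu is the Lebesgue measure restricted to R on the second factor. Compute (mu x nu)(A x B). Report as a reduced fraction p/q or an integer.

For a measurable rectangle A x B, the product measure satisfies
  (mu x nu)(A x B) = mu(A) * nu(B).
  mu(A) = 5.
  nu(B) = 1.
  (mu x nu)(A x B) = 5 * 1 = 5.

5


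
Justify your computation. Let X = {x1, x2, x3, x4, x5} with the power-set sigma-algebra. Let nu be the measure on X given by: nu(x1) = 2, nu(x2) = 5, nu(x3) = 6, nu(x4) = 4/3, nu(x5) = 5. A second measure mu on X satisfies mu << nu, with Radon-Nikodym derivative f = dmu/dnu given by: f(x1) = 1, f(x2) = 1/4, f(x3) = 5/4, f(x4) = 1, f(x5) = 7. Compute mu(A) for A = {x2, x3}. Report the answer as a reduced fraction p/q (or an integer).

By the defining property of the Radon-Nikodym derivative, for every measurable set A,
  mu(A) = integral_A f dnu.
Since nu is a discrete measure concentrated on the atoms of X, the integral over A reduces to the sum
  mu(A) = sum_{x in A} f(x) * nu({x}).
Computing each term:
  x2: f(x2) * nu(x2) = 1/4 * 5 = 5/4.
  x3: f(x3) * nu(x3) = 5/4 * 6 = 15/2.
Summing: mu(A) = 5/4 + 15/2 = 35/4.

35/4


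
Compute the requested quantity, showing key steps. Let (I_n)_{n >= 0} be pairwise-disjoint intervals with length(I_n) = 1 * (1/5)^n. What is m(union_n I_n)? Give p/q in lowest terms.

By countable additivity of the Lebesgue measure on pairwise disjoint measurable sets,
  m(union_{n >= 0} I_n) = sum_{n >= 0} m(I_n) = sum_{n >= 0} a * r^n,
  with a = 1 and r = 1/5.
Since 0 < r = 1/5 < 1, the geometric series converges:
  sum_{n >= 0} a * r^n = a / (1 - r).
  = 1 / (1 - 1/5)
  = 1 / (4/5)
  = 5/4.

5/4


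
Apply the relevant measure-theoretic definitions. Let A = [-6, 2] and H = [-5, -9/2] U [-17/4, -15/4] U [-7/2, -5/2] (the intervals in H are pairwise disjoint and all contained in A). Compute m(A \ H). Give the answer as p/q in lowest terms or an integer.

The ambient interval has length m(A) = 2 - (-6) = 8.
Since the holes are disjoint and sit inside A, by finite additivity
  m(H) = sum_i (b_i - a_i), and m(A \ H) = m(A) - m(H).
Computing the hole measures:
  m(H_1) = -9/2 - (-5) = 1/2.
  m(H_2) = -15/4 - (-17/4) = 1/2.
  m(H_3) = -5/2 - (-7/2) = 1.
Summed: m(H) = 1/2 + 1/2 + 1 = 2.
So m(A \ H) = 8 - 2 = 6.

6


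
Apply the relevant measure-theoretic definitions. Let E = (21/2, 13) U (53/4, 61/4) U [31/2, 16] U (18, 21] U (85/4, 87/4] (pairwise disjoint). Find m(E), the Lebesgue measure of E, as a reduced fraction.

For pairwise disjoint intervals, m(union_i I_i) = sum_i m(I_i),
and m is invariant under swapping open/closed endpoints (single points have measure 0).
So m(E) = sum_i (b_i - a_i).
  I_1 has length 13 - 21/2 = 5/2.
  I_2 has length 61/4 - 53/4 = 2.
  I_3 has length 16 - 31/2 = 1/2.
  I_4 has length 21 - 18 = 3.
  I_5 has length 87/4 - 85/4 = 1/2.
Summing:
  m(E) = 5/2 + 2 + 1/2 + 3 + 1/2 = 17/2.

17/2


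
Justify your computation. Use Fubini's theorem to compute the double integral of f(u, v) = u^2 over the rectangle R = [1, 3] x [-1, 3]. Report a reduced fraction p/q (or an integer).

f(u, v) is a tensor product of a function of u and a function of v, and both factors are bounded continuous (hence Lebesgue integrable) on the rectangle, so Fubini's theorem applies:
  integral_R f d(m x m) = (integral_a1^b1 u^2 du) * (integral_a2^b2 1 dv).
Inner integral in u: integral_{1}^{3} u^2 du = (3^3 - 1^3)/3
  = 26/3.
Inner integral in v: integral_{-1}^{3} 1 dv = (3^1 - (-1)^1)/1
  = 4.
Product: (26/3) * (4) = 104/3.

104/3


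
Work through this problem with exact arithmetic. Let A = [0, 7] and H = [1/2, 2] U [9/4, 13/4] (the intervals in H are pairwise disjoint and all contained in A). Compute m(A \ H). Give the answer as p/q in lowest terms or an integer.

The ambient interval has length m(A) = 7 - 0 = 7.
Since the holes are disjoint and sit inside A, by finite additivity
  m(H) = sum_i (b_i - a_i), and m(A \ H) = m(A) - m(H).
Computing the hole measures:
  m(H_1) = 2 - 1/2 = 3/2.
  m(H_2) = 13/4 - 9/4 = 1.
Summed: m(H) = 3/2 + 1 = 5/2.
So m(A \ H) = 7 - 5/2 = 9/2.

9/2


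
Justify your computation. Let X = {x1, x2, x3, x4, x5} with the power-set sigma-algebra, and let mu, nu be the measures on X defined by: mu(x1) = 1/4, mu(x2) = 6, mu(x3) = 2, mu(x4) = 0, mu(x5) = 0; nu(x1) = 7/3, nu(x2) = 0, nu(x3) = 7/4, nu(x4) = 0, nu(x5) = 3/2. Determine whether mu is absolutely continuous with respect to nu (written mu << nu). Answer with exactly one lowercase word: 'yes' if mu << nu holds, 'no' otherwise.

mu << nu means: every nu-null measurable set is also mu-null; equivalently, for every atom x, if nu({x}) = 0 then mu({x}) = 0.
Checking each atom:
  x1: nu = 7/3 > 0 -> no constraint.
  x2: nu = 0, mu = 6 > 0 -> violates mu << nu.
  x3: nu = 7/4 > 0 -> no constraint.
  x4: nu = 0, mu = 0 -> consistent with mu << nu.
  x5: nu = 3/2 > 0 -> no constraint.
The atom(s) x2 violate the condition (nu = 0 but mu > 0). Therefore mu is NOT absolutely continuous w.r.t. nu.

no


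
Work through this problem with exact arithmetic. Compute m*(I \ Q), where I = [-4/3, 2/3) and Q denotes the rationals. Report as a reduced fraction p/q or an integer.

The interval I = [-4/3, 2/3) has m(I) = 2/3 - (-4/3) = 2 (endpoints are measure-zero, so open/closed/half-open agree). Write I = (I cap Q) u (I \ Q). The rationals in I are countable, so m*(I cap Q) = 0 (cover each rational by intervals whose total length is arbitrarily small). By countable subadditivity m*(I) <= m*(I cap Q) + m*(I \ Q), hence m*(I \ Q) >= m(I) = 2. The reverse inequality m*(I \ Q) <= m*(I) = 2 is trivial since (I \ Q) is a subset of I. Therefore m*(I \ Q) = 2.

2


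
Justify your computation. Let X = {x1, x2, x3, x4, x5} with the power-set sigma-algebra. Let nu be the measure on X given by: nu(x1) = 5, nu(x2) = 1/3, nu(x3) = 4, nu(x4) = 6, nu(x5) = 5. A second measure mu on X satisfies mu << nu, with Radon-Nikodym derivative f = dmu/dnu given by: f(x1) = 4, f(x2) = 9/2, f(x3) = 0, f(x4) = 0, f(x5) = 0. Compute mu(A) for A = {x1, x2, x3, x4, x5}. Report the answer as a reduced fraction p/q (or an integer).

By the defining property of the Radon-Nikodym derivative, for every measurable set A,
  mu(A) = integral_A f dnu.
Since nu is a discrete measure concentrated on the atoms of X, the integral over A reduces to the sum
  mu(A) = sum_{x in A} f(x) * nu({x}).
Computing each term:
  x1: f(x1) * nu(x1) = 4 * 5 = 20.
  x2: f(x2) * nu(x2) = 9/2 * 1/3 = 3/2.
  x3: f(x3) * nu(x3) = 0 * 4 = 0.
  x4: f(x4) * nu(x4) = 0 * 6 = 0.
  x5: f(x5) * nu(x5) = 0 * 5 = 0.
Summing: mu(A) = 20 + 3/2 + 0 + 0 + 0 = 43/2.

43/2


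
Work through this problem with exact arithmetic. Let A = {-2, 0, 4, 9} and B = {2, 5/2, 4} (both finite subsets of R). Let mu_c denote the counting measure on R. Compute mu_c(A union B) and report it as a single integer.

Counting measure on a finite set equals cardinality. By inclusion-exclusion, |A union B| = |A| + |B| - |A cap B|.
|A| = 4, |B| = 3, |A cap B| = 1.
So mu_c(A union B) = 4 + 3 - 1 = 6.

6


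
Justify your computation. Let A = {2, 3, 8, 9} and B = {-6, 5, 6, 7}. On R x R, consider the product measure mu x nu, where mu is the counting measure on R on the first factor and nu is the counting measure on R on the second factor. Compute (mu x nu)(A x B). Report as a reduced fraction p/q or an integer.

For a measurable rectangle A x B, the product measure satisfies
  (mu x nu)(A x B) = mu(A) * nu(B).
  mu(A) = 4.
  nu(B) = 4.
  (mu x nu)(A x B) = 4 * 4 = 16.

16


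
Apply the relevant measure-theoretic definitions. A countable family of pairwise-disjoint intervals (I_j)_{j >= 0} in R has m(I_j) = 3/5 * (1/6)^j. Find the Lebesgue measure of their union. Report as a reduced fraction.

By countable additivity of the Lebesgue measure on pairwise disjoint measurable sets,
  m(union_{j >= 0} I_j) = sum_{j >= 0} m(I_j) = sum_{j >= 0} a * r^j,
  with a = 3/5 and r = 1/6.
Since 0 < r = 1/6 < 1, the geometric series converges:
  sum_{j >= 0} a * r^j = a / (1 - r).
  = 3/5 / (1 - 1/6)
  = 3/5 / (5/6)
  = 18/25.

18/25


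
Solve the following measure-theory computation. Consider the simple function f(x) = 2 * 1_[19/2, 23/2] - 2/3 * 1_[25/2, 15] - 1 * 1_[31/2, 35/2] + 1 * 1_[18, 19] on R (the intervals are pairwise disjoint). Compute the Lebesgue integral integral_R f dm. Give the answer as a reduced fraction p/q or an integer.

For a simple function f = sum_i c_i * 1_{A_i} with disjoint A_i,
  integral f dm = sum_i c_i * m(A_i).
Lengths of the A_i:
  m(A_1) = 23/2 - 19/2 = 2.
  m(A_2) = 15 - 25/2 = 5/2.
  m(A_3) = 35/2 - 31/2 = 2.
  m(A_4) = 19 - 18 = 1.
Contributions c_i * m(A_i):
  (2) * (2) = 4.
  (-2/3) * (5/2) = -5/3.
  (-1) * (2) = -2.
  (1) * (1) = 1.
Total: 4 - 5/3 - 2 + 1 = 4/3.

4/3


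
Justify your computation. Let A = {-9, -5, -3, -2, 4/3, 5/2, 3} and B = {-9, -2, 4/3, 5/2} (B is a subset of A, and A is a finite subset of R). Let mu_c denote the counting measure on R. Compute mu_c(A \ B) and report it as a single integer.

Counting measure assigns mu_c(E) = |E| (number of elements) when E is finite. For B subset A, A \ B is the set of elements of A not in B, so |A \ B| = |A| - |B|.
|A| = 7, |B| = 4, so mu_c(A \ B) = 7 - 4 = 3.

3


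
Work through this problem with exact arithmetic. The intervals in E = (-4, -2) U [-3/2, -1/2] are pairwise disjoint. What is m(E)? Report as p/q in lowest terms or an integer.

For pairwise disjoint intervals, m(union_i I_i) = sum_i m(I_i),
and m is invariant under swapping open/closed endpoints (single points have measure 0).
So m(E) = sum_i (b_i - a_i).
  I_1 has length -2 - (-4) = 2.
  I_2 has length -1/2 - (-3/2) = 1.
Summing:
  m(E) = 2 + 1 = 3.

3


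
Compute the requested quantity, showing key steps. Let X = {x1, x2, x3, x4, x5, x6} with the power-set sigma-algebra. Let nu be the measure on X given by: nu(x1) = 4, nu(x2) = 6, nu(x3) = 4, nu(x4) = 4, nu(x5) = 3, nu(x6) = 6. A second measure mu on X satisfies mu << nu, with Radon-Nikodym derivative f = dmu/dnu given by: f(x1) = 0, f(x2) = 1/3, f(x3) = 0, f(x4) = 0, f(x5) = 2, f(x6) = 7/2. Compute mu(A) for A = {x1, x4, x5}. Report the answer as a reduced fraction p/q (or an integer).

By the defining property of the Radon-Nikodym derivative, for every measurable set A,
  mu(A) = integral_A f dnu.
Since nu is a discrete measure concentrated on the atoms of X, the integral over A reduces to the sum
  mu(A) = sum_{x in A} f(x) * nu({x}).
Computing each term:
  x1: f(x1) * nu(x1) = 0 * 4 = 0.
  x4: f(x4) * nu(x4) = 0 * 4 = 0.
  x5: f(x5) * nu(x5) = 2 * 3 = 6.
Summing: mu(A) = 0 + 0 + 6 = 6.

6


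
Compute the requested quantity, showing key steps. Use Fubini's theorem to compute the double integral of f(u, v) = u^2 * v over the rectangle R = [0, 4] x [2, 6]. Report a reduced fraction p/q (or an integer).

f(u, v) is a tensor product of a function of u and a function of v, and both factors are bounded continuous (hence Lebesgue integrable) on the rectangle, so Fubini's theorem applies:
  integral_R f d(m x m) = (integral_a1^b1 u^2 du) * (integral_a2^b2 v dv).
Inner integral in u: integral_{0}^{4} u^2 du = (4^3 - 0^3)/3
  = 64/3.
Inner integral in v: integral_{2}^{6} v dv = (6^2 - 2^2)/2
  = 16.
Product: (64/3) * (16) = 1024/3.

1024/3


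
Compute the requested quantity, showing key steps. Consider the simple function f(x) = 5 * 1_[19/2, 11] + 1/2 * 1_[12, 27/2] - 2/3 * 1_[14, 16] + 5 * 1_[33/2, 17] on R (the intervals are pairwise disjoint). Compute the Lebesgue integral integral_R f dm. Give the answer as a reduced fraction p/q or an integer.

For a simple function f = sum_i c_i * 1_{A_i} with disjoint A_i,
  integral f dm = sum_i c_i * m(A_i).
Lengths of the A_i:
  m(A_1) = 11 - 19/2 = 3/2.
  m(A_2) = 27/2 - 12 = 3/2.
  m(A_3) = 16 - 14 = 2.
  m(A_4) = 17 - 33/2 = 1/2.
Contributions c_i * m(A_i):
  (5) * (3/2) = 15/2.
  (1/2) * (3/2) = 3/4.
  (-2/3) * (2) = -4/3.
  (5) * (1/2) = 5/2.
Total: 15/2 + 3/4 - 4/3 + 5/2 = 113/12.

113/12


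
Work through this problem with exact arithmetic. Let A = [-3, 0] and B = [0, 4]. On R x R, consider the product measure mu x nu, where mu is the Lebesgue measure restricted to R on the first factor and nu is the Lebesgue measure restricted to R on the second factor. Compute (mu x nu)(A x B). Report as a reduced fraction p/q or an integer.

For a measurable rectangle A x B, the product measure satisfies
  (mu x nu)(A x B) = mu(A) * nu(B).
  mu(A) = 3.
  nu(B) = 4.
  (mu x nu)(A x B) = 3 * 4 = 12.

12


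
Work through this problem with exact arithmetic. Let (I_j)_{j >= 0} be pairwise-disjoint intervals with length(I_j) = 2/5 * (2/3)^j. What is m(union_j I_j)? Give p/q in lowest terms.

By countable additivity of the Lebesgue measure on pairwise disjoint measurable sets,
  m(union_{j >= 0} I_j) = sum_{j >= 0} m(I_j) = sum_{j >= 0} a * r^j,
  with a = 2/5 and r = 2/3.
Since 0 < r = 2/3 < 1, the geometric series converges:
  sum_{j >= 0} a * r^j = a / (1 - r).
  = 2/5 / (1 - 2/3)
  = 2/5 / (1/3)
  = 6/5.

6/5


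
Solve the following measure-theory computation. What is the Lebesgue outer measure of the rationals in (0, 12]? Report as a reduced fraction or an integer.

E = Q cap (0, 12] is a subset of Q, which is countable. Enumerate Q = {q_1, q_2, ...}; for any eps > 0, cover q_k by the open interval (q_k - eps/2^(k+1), q_k + eps/2^(k+1)), of length eps/2^k. The total cover length is sum_{k>=1} eps/2^k = eps. Hence m*(E) <= m*(Q) <= eps for every eps > 0, and since outer measure is non-negative, m*(E) = 0.

0


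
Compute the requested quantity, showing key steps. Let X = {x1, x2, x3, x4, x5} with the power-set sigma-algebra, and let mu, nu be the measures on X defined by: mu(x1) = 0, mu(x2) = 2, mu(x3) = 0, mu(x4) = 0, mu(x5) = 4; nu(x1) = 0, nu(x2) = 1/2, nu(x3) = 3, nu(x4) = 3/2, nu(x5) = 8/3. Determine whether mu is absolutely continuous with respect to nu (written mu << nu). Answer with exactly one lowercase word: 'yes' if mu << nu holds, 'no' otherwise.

mu << nu means: every nu-null measurable set is also mu-null; equivalently, for every atom x, if nu({x}) = 0 then mu({x}) = 0.
Checking each atom:
  x1: nu = 0, mu = 0 -> consistent with mu << nu.
  x2: nu = 1/2 > 0 -> no constraint.
  x3: nu = 3 > 0 -> no constraint.
  x4: nu = 3/2 > 0 -> no constraint.
  x5: nu = 8/3 > 0 -> no constraint.
No atom violates the condition. Therefore mu << nu.

yes


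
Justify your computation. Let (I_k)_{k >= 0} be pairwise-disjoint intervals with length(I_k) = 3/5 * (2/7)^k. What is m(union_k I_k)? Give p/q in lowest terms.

By countable additivity of the Lebesgue measure on pairwise disjoint measurable sets,
  m(union_{k >= 0} I_k) = sum_{k >= 0} m(I_k) = sum_{k >= 0} a * r^k,
  with a = 3/5 and r = 2/7.
Since 0 < r = 2/7 < 1, the geometric series converges:
  sum_{k >= 0} a * r^k = a / (1 - r).
  = 3/5 / (1 - 2/7)
  = 3/5 / (5/7)
  = 21/25.

21/25


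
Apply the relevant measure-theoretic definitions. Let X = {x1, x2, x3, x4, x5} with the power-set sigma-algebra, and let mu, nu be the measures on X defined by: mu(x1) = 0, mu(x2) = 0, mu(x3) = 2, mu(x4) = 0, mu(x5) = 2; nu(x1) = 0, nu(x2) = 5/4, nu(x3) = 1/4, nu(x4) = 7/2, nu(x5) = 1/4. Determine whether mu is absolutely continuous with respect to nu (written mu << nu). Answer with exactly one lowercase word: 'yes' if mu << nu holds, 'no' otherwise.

mu << nu means: every nu-null measurable set is also mu-null; equivalently, for every atom x, if nu({x}) = 0 then mu({x}) = 0.
Checking each atom:
  x1: nu = 0, mu = 0 -> consistent with mu << nu.
  x2: nu = 5/4 > 0 -> no constraint.
  x3: nu = 1/4 > 0 -> no constraint.
  x4: nu = 7/2 > 0 -> no constraint.
  x5: nu = 1/4 > 0 -> no constraint.
No atom violates the condition. Therefore mu << nu.

yes


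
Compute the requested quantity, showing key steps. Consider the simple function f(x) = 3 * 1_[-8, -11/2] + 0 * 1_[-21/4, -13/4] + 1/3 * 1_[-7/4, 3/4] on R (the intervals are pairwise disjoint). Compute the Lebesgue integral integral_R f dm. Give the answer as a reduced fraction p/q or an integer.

For a simple function f = sum_i c_i * 1_{A_i} with disjoint A_i,
  integral f dm = sum_i c_i * m(A_i).
Lengths of the A_i:
  m(A_1) = -11/2 - (-8) = 5/2.
  m(A_2) = -13/4 - (-21/4) = 2.
  m(A_3) = 3/4 - (-7/4) = 5/2.
Contributions c_i * m(A_i):
  (3) * (5/2) = 15/2.
  (0) * (2) = 0.
  (1/3) * (5/2) = 5/6.
Total: 15/2 + 0 + 5/6 = 25/3.

25/3


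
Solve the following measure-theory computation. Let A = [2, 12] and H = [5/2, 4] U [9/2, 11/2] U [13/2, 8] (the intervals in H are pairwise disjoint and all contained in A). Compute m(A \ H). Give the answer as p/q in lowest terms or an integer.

The ambient interval has length m(A) = 12 - 2 = 10.
Since the holes are disjoint and sit inside A, by finite additivity
  m(H) = sum_i (b_i - a_i), and m(A \ H) = m(A) - m(H).
Computing the hole measures:
  m(H_1) = 4 - 5/2 = 3/2.
  m(H_2) = 11/2 - 9/2 = 1.
  m(H_3) = 8 - 13/2 = 3/2.
Summed: m(H) = 3/2 + 1 + 3/2 = 4.
So m(A \ H) = 10 - 4 = 6.

6


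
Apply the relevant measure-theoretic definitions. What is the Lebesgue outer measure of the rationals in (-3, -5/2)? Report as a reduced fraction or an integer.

The set Q cap (-3, -5/2) is countable (a subset of the countable set Q). Lebesgue outer measure of any countable set is 0: each singleton {q} has m*({q}) = 0, and by countable subadditivity m*(union_k {q_k}) <= sum_k m*({q_k}) = sum_k 0 = 0. The reverse inequality m*(E) >= 0 is automatic. So m*(Q cap (-3, -5/2)) = 0.

0


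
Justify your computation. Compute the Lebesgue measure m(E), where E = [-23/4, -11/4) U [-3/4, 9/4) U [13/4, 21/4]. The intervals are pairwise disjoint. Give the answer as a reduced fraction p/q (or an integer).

For pairwise disjoint intervals, m(union_i I_i) = sum_i m(I_i),
and m is invariant under swapping open/closed endpoints (single points have measure 0).
So m(E) = sum_i (b_i - a_i).
  I_1 has length -11/4 - (-23/4) = 3.
  I_2 has length 9/4 - (-3/4) = 3.
  I_3 has length 21/4 - 13/4 = 2.
Summing:
  m(E) = 3 + 3 + 2 = 8.

8


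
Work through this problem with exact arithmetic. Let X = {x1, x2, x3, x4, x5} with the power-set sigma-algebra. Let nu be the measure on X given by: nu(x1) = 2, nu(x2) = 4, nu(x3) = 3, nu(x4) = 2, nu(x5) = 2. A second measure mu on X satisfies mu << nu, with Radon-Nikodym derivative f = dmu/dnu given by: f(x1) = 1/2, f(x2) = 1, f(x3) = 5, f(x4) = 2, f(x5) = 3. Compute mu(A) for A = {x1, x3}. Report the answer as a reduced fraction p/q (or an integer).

By the defining property of the Radon-Nikodym derivative, for every measurable set A,
  mu(A) = integral_A f dnu.
Since nu is a discrete measure concentrated on the atoms of X, the integral over A reduces to the sum
  mu(A) = sum_{x in A} f(x) * nu({x}).
Computing each term:
  x1: f(x1) * nu(x1) = 1/2 * 2 = 1.
  x3: f(x3) * nu(x3) = 5 * 3 = 15.
Summing: mu(A) = 1 + 15 = 16.

16


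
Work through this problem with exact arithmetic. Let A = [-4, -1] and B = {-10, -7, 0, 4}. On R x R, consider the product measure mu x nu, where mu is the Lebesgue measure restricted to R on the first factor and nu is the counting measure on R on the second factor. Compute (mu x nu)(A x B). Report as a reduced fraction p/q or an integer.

For a measurable rectangle A x B, the product measure satisfies
  (mu x nu)(A x B) = mu(A) * nu(B).
  mu(A) = 3.
  nu(B) = 4.
  (mu x nu)(A x B) = 3 * 4 = 12.

12


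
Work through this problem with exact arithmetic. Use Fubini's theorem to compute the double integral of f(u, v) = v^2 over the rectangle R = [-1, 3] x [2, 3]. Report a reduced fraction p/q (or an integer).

f(u, v) is a tensor product of a function of u and a function of v, and both factors are bounded continuous (hence Lebesgue integrable) on the rectangle, so Fubini's theorem applies:
  integral_R f d(m x m) = (integral_a1^b1 1 du) * (integral_a2^b2 v^2 dv).
Inner integral in u: integral_{-1}^{3} 1 du = (3^1 - (-1)^1)/1
  = 4.
Inner integral in v: integral_{2}^{3} v^2 dv = (3^3 - 2^3)/3
  = 19/3.
Product: (4) * (19/3) = 76/3.

76/3


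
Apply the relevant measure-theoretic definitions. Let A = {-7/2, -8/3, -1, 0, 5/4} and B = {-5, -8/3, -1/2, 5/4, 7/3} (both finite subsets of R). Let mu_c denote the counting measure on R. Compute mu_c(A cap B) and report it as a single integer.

Counting measure on a finite set equals cardinality. mu_c(A cap B) = |A cap B| (elements appearing in both).
Enumerating the elements of A that also lie in B gives 2 element(s).
So mu_c(A cap B) = 2.

2


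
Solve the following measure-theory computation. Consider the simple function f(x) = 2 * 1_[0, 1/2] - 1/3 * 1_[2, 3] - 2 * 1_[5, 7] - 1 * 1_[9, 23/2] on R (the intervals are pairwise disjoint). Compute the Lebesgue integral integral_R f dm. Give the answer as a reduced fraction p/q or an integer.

For a simple function f = sum_i c_i * 1_{A_i} with disjoint A_i,
  integral f dm = sum_i c_i * m(A_i).
Lengths of the A_i:
  m(A_1) = 1/2 - 0 = 1/2.
  m(A_2) = 3 - 2 = 1.
  m(A_3) = 7 - 5 = 2.
  m(A_4) = 23/2 - 9 = 5/2.
Contributions c_i * m(A_i):
  (2) * (1/2) = 1.
  (-1/3) * (1) = -1/3.
  (-2) * (2) = -4.
  (-1) * (5/2) = -5/2.
Total: 1 - 1/3 - 4 - 5/2 = -35/6.

-35/6


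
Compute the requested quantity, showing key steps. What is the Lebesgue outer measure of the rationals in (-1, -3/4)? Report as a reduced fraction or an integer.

E = Q cap (-1, -3/4) is a subset of Q, which is countable. Enumerate Q = {q_1, q_2, ...}; for any eps > 0, cover q_k by the open interval (q_k - eps/2^(k+1), q_k + eps/2^(k+1)), of length eps/2^k. The total cover length is sum_{k>=1} eps/2^k = eps. Hence m*(E) <= m*(Q) <= eps for every eps > 0, and since outer measure is non-negative, m*(E) = 0.

0


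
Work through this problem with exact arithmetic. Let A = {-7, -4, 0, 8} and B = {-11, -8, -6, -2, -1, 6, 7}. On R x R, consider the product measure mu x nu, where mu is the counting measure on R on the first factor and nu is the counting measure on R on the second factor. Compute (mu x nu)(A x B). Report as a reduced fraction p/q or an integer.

For a measurable rectangle A x B, the product measure satisfies
  (mu x nu)(A x B) = mu(A) * nu(B).
  mu(A) = 4.
  nu(B) = 7.
  (mu x nu)(A x B) = 4 * 7 = 28.

28


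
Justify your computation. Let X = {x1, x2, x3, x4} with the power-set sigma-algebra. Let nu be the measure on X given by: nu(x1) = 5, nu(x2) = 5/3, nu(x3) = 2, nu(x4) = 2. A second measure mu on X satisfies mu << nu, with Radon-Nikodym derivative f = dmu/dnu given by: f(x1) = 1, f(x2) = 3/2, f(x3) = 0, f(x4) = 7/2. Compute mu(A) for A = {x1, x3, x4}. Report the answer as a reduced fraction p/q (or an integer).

By the defining property of the Radon-Nikodym derivative, for every measurable set A,
  mu(A) = integral_A f dnu.
Since nu is a discrete measure concentrated on the atoms of X, the integral over A reduces to the sum
  mu(A) = sum_{x in A} f(x) * nu({x}).
Computing each term:
  x1: f(x1) * nu(x1) = 1 * 5 = 5.
  x3: f(x3) * nu(x3) = 0 * 2 = 0.
  x4: f(x4) * nu(x4) = 7/2 * 2 = 7.
Summing: mu(A) = 5 + 0 + 7 = 12.

12


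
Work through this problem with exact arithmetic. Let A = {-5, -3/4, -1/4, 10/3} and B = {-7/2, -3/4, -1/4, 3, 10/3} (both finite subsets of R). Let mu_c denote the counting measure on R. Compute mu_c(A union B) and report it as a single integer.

Counting measure on a finite set equals cardinality. By inclusion-exclusion, |A union B| = |A| + |B| - |A cap B|.
|A| = 4, |B| = 5, |A cap B| = 3.
So mu_c(A union B) = 4 + 5 - 3 = 6.

6


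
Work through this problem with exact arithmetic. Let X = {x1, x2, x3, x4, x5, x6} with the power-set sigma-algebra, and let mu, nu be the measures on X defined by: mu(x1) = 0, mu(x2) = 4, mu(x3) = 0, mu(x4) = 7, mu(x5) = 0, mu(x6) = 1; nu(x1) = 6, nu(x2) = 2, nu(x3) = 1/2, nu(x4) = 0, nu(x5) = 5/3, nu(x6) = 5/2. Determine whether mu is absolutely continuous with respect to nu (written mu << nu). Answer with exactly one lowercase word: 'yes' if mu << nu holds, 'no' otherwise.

mu << nu means: every nu-null measurable set is also mu-null; equivalently, for every atom x, if nu({x}) = 0 then mu({x}) = 0.
Checking each atom:
  x1: nu = 6 > 0 -> no constraint.
  x2: nu = 2 > 0 -> no constraint.
  x3: nu = 1/2 > 0 -> no constraint.
  x4: nu = 0, mu = 7 > 0 -> violates mu << nu.
  x5: nu = 5/3 > 0 -> no constraint.
  x6: nu = 5/2 > 0 -> no constraint.
The atom(s) x4 violate the condition (nu = 0 but mu > 0). Therefore mu is NOT absolutely continuous w.r.t. nu.

no


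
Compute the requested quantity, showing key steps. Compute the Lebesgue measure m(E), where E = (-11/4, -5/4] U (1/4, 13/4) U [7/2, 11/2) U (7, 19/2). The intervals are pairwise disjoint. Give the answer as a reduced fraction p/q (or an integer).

For pairwise disjoint intervals, m(union_i I_i) = sum_i m(I_i),
and m is invariant under swapping open/closed endpoints (single points have measure 0).
So m(E) = sum_i (b_i - a_i).
  I_1 has length -5/4 - (-11/4) = 3/2.
  I_2 has length 13/4 - 1/4 = 3.
  I_3 has length 11/2 - 7/2 = 2.
  I_4 has length 19/2 - 7 = 5/2.
Summing:
  m(E) = 3/2 + 3 + 2 + 5/2 = 9.

9


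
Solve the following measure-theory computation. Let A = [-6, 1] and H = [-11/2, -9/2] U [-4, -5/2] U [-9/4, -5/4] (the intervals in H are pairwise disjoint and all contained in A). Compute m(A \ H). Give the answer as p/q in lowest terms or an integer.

The ambient interval has length m(A) = 1 - (-6) = 7.
Since the holes are disjoint and sit inside A, by finite additivity
  m(H) = sum_i (b_i - a_i), and m(A \ H) = m(A) - m(H).
Computing the hole measures:
  m(H_1) = -9/2 - (-11/2) = 1.
  m(H_2) = -5/2 - (-4) = 3/2.
  m(H_3) = -5/4 - (-9/4) = 1.
Summed: m(H) = 1 + 3/2 + 1 = 7/2.
So m(A \ H) = 7 - 7/2 = 7/2.

7/2


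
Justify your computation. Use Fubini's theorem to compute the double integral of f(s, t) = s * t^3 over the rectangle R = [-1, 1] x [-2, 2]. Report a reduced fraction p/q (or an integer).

f(s, t) is a tensor product of a function of s and a function of t, and both factors are bounded continuous (hence Lebesgue integrable) on the rectangle, so Fubini's theorem applies:
  integral_R f d(m x m) = (integral_a1^b1 s ds) * (integral_a2^b2 t^3 dt).
Inner integral in s: integral_{-1}^{1} s ds = (1^2 - (-1)^2)/2
  = 0.
Inner integral in t: integral_{-2}^{2} t^3 dt = (2^4 - (-2)^4)/4
  = 0.
Product: (0) * (0) = 0.

0


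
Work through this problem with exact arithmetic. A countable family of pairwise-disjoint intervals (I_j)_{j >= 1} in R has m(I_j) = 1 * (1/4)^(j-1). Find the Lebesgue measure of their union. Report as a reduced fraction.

By countable additivity of the Lebesgue measure on pairwise disjoint measurable sets,
  m(union_{j >= 1} I_j) = sum_{j >= 1} m(I_j) = sum_{j >= 1} a * r^(j-1),
  with a = 1 and r = 1/4.
Since 0 < r = 1/4 < 1, the geometric series converges:
  sum_{j >= 1} a * r^(j-1) = a / (1 - r).
  = 1 / (1 - 1/4)
  = 1 / (3/4)
  = 4/3.

4/3


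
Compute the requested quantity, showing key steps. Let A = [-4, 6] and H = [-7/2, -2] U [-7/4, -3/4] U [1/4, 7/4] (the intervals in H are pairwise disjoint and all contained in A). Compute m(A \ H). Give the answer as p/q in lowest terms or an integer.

The ambient interval has length m(A) = 6 - (-4) = 10.
Since the holes are disjoint and sit inside A, by finite additivity
  m(H) = sum_i (b_i - a_i), and m(A \ H) = m(A) - m(H).
Computing the hole measures:
  m(H_1) = -2 - (-7/2) = 3/2.
  m(H_2) = -3/4 - (-7/4) = 1.
  m(H_3) = 7/4 - 1/4 = 3/2.
Summed: m(H) = 3/2 + 1 + 3/2 = 4.
So m(A \ H) = 10 - 4 = 6.

6
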